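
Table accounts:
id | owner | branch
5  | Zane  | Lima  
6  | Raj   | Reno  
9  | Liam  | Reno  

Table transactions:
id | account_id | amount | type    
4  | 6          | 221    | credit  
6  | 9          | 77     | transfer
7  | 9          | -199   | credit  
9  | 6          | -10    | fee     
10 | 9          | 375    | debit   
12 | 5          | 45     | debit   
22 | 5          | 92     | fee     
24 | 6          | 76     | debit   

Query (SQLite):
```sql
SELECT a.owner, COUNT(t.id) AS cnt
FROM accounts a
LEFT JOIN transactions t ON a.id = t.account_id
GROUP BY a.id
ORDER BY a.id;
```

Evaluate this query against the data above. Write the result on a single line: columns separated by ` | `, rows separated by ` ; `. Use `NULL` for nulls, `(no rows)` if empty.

Zane | 2 ; Raj | 3 ; Liam | 3

LEFT JOIN keeps every accounts row; unmatched ones get NULL for transactions columns.
Group by accounts.id and compute COUNT(t.id). COUNT(col) of an all-NULL group is 0.
  5: ids {12, 22} → COUNT(t.id)=2
  6: ids {4, 9, 24} → COUNT(t.id)=3
  9: ids {6, 7, 10} → COUNT(t.id)=3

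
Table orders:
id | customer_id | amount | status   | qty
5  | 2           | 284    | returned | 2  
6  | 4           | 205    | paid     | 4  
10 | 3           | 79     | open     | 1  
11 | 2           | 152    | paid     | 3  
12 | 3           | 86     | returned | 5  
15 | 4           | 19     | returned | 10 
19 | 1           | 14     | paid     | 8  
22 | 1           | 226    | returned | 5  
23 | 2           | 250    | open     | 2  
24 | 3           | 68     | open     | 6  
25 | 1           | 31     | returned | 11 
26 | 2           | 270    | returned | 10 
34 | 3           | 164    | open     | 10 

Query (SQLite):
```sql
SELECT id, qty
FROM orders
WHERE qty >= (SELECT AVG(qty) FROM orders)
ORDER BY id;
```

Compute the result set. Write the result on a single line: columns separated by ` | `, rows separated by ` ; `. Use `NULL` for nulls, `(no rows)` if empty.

Scalar subquery: AVG(qty) over all orders rows = 5.923077 (≈; comparison uses full precision).
Keep rows where qty >= that value.

15 | 10 ; 19 | 8 ; 24 | 6 ; 25 | 11 ; 26 | 10 ; 34 | 10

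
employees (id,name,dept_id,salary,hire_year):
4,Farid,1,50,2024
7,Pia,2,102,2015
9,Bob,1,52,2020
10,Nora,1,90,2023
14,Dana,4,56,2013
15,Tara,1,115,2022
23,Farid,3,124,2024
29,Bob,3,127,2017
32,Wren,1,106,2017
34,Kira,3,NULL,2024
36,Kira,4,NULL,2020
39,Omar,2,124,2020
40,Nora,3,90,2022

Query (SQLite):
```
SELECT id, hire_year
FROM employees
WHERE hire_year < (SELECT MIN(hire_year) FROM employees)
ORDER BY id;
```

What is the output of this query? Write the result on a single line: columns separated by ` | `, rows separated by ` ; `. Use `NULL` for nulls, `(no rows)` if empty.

Scalar subquery: MIN(hire_year) over all employees rows = 2013.
Keep rows where hire_year < that value.

(no rows)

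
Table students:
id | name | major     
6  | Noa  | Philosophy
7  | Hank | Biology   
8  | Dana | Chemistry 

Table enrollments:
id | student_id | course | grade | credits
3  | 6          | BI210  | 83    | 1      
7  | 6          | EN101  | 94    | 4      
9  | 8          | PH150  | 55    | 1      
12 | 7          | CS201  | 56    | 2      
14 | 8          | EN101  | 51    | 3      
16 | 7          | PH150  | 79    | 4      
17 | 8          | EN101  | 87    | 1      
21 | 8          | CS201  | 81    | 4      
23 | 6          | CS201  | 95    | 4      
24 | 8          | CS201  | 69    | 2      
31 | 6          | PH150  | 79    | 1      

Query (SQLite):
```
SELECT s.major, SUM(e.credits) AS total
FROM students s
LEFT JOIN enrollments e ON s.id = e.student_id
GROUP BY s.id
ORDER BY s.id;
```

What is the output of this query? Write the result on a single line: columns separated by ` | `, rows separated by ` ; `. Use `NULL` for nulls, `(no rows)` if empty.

Philosophy | 10 ; Biology | 6 ; Chemistry | 11

LEFT JOIN keeps every students row; unmatched ones get NULL for enrollments columns.
Group by students.id and compute SUM(e.credits). SUM over an all-NULL group is NULL.
  6: ids {3, 7, 23, 31} → SUM(e.credits)=10
  7: ids {12, 16} → SUM(e.credits)=6
  8: ids {9, 14, 17, 21, 24} → SUM(e.credits)=11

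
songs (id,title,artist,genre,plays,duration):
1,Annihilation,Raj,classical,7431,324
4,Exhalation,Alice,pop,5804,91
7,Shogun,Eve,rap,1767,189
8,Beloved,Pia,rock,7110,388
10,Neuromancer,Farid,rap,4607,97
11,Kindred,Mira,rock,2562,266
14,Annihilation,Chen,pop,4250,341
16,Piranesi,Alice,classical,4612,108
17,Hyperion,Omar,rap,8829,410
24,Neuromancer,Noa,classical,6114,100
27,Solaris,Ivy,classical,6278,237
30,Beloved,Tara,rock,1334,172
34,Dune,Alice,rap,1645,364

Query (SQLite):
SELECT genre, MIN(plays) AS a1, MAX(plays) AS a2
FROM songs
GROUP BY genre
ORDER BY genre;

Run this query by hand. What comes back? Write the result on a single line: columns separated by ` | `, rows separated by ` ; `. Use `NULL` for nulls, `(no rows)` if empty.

classical | 4612 | 7431 ; pop | 4250 | 5804 ; rap | 1645 | 8829 ; rock | 1334 | 7110

Group songs by genre.
Per group compute: MIN(plays), MAX(plays).
  classical: ids {1, 16, 24, 27} → MIN(plays)=4612, MAX(plays)=7431
  pop: ids {4, 14} → MIN(plays)=4250, MAX(plays)=5804
  rap: ids {7, 10, 17, 34} → MIN(plays)=1645, MAX(plays)=8829
  rock: ids {8, 11, 30} → MIN(plays)=1334, MAX(plays)=7110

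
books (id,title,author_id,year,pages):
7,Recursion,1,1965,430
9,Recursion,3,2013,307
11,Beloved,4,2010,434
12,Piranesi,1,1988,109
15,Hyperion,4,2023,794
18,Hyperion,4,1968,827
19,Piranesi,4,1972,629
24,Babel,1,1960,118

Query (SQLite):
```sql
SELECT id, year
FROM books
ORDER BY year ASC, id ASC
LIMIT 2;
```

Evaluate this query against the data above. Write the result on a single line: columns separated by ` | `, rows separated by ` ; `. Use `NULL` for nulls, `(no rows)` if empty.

24 | 1960 ; 7 | 1965

Sort by year asc, tiebreak id asc: (1960, id=24), (1965, id=7), (1968, id=18), (1972, id=19), (1988, id=12) …. Take first 2.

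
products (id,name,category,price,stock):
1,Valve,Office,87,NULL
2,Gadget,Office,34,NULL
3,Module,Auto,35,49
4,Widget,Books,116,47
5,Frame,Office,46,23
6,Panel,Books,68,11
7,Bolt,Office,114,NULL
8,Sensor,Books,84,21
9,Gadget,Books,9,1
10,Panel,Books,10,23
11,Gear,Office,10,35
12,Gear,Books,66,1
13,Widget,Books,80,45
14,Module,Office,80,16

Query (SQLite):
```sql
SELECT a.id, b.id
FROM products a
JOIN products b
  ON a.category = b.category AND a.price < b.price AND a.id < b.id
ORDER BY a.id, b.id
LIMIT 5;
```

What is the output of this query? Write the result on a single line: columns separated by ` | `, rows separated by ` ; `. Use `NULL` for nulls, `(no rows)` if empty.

1 | 7 ; 2 | 5 ; 2 | 7 ; 2 | 14 ; 5 | 7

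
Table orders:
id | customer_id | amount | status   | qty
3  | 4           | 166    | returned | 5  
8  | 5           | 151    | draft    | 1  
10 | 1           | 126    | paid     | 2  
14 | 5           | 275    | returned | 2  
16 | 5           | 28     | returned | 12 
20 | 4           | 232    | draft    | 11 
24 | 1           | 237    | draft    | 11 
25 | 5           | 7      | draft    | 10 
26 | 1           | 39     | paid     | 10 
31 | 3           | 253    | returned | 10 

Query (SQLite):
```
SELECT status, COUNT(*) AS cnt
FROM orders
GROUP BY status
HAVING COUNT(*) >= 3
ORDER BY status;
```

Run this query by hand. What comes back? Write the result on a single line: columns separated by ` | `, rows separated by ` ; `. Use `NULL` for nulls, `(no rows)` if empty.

draft | 4 ; returned | 4

Partition orders by status; compute COUNT(*) within each group.
HAVING: keep groups with count ≥ 3.
  draft: ids {8, 20, 24, 25} → COUNT(*)=4
  paid: ids {10, 26} → COUNT(*)=2
  returned: ids {3, 14, 16, 31} → COUNT(*)=4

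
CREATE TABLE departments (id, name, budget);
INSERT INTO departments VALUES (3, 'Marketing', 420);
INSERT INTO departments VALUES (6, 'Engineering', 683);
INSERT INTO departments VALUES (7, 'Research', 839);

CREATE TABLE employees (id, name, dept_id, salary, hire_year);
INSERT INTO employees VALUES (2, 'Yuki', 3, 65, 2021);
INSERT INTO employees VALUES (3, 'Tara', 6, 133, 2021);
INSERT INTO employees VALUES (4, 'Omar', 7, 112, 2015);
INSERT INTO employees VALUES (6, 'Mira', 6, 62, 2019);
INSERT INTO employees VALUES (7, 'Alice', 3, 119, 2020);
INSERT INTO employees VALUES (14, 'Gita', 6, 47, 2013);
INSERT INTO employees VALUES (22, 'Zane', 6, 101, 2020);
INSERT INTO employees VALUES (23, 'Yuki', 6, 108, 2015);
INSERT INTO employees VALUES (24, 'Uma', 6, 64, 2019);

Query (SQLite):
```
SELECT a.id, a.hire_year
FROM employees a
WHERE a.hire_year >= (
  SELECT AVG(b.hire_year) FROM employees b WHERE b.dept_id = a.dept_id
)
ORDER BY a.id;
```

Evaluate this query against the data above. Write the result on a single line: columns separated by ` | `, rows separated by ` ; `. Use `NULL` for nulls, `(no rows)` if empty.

For each employees row a, compute AVG(hire_year) over rows sharing a.dept_id.
Keep row a if a.hire_year >= that per-group AVG.
  dept_id=3: AVG(hire_year) = 2020.5
  dept_id=6: AVG(hire_year) = 2017.833333
  dept_id=7: AVG(hire_year) = 2015.0

2 | 2021 ; 3 | 2021 ; 4 | 2015 ; 6 | 2019 ; 22 | 2020 ; 24 | 2019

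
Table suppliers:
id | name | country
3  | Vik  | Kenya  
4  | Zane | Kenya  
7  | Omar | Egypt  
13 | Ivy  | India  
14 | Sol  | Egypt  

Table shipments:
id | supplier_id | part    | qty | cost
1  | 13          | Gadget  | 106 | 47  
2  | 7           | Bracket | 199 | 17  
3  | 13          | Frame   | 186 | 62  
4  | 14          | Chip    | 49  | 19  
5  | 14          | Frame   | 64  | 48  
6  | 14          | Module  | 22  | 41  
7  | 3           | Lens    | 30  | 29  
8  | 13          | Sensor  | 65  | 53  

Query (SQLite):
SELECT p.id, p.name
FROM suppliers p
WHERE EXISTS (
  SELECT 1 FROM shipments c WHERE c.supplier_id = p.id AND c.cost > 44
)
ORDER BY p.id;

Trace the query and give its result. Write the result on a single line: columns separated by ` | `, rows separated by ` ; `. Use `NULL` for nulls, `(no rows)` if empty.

For each suppliers row, check whether any shipments with matching supplier_id has cost > 44.
Keep rows where that is true.

13 | Ivy ; 14 | Sol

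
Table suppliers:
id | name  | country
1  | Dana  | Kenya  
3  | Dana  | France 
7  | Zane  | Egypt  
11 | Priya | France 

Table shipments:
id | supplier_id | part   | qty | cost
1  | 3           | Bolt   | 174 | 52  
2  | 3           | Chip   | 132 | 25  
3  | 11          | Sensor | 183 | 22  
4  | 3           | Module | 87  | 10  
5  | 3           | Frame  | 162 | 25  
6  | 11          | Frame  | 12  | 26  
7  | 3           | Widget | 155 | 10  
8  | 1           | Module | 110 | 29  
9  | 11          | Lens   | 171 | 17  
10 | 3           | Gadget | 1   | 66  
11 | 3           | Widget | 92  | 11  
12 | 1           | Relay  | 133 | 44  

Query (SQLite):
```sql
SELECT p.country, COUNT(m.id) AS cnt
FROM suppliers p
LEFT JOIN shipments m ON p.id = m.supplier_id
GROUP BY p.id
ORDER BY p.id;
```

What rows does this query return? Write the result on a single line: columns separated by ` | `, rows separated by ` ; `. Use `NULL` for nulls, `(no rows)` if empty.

LEFT JOIN keeps every suppliers row; unmatched ones get NULL for shipments columns.
Group by suppliers.id and compute COUNT(m.id). COUNT(col) of an all-NULL group is 0.
  1: ids {8, 12} → COUNT(m.id)=2
  3: ids {1, 2, 4, 5, 7, 10, 11} → COUNT(m.id)=7
  7: ids {—} → COUNT(m.id)=0
  11: ids {3, 6, 9} → COUNT(m.id)=3

Kenya | 2 ; France | 7 ; Egypt | 0 ; France | 3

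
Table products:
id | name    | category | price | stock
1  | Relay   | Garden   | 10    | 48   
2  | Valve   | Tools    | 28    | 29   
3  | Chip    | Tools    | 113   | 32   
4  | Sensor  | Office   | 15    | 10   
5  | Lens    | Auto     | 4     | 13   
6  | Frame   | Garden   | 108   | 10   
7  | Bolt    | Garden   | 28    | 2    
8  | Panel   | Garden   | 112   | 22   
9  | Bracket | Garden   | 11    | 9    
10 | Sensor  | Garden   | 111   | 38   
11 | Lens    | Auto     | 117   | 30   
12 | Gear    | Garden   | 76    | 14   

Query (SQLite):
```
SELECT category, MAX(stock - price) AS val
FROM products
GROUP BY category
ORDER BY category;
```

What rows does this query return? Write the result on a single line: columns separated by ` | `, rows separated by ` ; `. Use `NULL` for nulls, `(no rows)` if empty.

For each row compute stock - price.
Group by category; take MAX of the expression per group.
  Auto: ids {5, 11} → MAX(stock - price)=9
  Garden: ids {1, 6, 7, 8, 9, 10, 12} → MAX(stock - price)=38
  Office: ids {4} → MAX(stock - price)=-5
  Tools: ids {2, 3} → MAX(stock - price)=1

Auto | 9 ; Garden | 38 ; Office | -5 ; Tools | 1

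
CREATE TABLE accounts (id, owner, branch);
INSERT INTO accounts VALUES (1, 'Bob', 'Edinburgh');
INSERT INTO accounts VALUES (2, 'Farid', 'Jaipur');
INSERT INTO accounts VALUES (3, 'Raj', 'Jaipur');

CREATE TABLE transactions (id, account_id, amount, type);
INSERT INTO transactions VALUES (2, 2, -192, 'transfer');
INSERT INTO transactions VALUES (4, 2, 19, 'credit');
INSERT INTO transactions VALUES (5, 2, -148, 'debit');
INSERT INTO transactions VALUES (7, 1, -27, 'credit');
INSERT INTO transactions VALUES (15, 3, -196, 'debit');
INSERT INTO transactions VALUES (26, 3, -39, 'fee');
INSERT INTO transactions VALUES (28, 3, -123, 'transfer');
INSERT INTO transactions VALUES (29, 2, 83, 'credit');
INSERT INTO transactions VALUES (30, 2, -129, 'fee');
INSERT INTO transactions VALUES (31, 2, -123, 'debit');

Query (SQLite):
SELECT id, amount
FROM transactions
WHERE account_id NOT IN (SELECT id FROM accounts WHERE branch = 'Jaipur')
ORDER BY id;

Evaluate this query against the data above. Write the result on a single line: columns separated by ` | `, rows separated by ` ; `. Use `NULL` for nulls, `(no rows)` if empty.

7 | -27

Inner query: accounts.id where branch = 'Jaipur'.
Outer: keep transactions rows whose account_id is not in that set.
Inner query → {2, 3}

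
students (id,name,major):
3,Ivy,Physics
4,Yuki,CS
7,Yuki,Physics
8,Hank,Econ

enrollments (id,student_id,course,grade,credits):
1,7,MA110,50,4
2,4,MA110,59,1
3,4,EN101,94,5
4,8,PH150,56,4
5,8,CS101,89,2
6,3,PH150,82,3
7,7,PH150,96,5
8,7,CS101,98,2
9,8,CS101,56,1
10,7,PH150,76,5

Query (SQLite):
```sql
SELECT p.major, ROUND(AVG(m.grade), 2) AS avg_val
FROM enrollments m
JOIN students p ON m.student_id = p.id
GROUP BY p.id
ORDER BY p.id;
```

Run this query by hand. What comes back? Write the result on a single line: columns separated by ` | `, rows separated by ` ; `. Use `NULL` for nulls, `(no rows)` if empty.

Physics | 82 ; CS | 76.5 ; Physics | 80 ; Econ | 67

Join each enrollments row to its students via student_id.
Group joined rows by students.id; compute ROUND(AVG(m.grade), 2) per group.
  3: ids {6} → ROUND(AVG(m.grade), 2)=82
  4: ids {2, 3} → ROUND(AVG(m.grade), 2)=76.5
  7: ids {1, 7, 8, 10} → ROUND(AVG(m.grade), 2)=80
  8: ids {4, 5, 9} → ROUND(AVG(m.grade), 2)=67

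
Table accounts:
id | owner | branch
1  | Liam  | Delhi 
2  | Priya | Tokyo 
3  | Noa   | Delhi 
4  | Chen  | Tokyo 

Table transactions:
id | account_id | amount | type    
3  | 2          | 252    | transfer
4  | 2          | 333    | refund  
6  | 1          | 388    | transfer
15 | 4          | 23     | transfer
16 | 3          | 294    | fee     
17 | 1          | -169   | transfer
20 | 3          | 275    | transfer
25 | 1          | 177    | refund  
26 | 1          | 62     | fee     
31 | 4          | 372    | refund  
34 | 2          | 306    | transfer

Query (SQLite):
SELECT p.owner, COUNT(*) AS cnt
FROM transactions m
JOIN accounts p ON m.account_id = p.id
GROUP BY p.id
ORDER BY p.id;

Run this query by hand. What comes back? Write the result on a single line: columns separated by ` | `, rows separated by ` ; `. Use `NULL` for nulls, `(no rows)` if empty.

Join each transactions row to its accounts via account_id.
Group joined rows by accounts.id; compute COUNT(*) per group.
  1: ids {6, 17, 25, 26} → COUNT(*)=4
  2: ids {3, 4, 34} → COUNT(*)=3
  3: ids {16, 20} → COUNT(*)=2
  4: ids {15, 31} → COUNT(*)=2

Liam | 4 ; Priya | 3 ; Noa | 2 ; Chen | 2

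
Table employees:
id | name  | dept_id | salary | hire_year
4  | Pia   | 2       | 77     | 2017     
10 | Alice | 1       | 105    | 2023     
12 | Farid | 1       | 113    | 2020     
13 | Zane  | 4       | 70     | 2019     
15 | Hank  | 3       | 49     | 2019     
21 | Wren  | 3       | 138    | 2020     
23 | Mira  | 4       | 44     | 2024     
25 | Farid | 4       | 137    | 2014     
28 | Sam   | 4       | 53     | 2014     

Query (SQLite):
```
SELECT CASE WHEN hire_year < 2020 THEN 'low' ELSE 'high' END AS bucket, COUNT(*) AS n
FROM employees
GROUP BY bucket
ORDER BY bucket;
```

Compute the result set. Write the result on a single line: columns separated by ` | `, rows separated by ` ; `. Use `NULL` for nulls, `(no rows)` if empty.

high | 4 ; low | 5

Bucket rows by hire_year < 2020 → 'low' else 'high'; count each bucket.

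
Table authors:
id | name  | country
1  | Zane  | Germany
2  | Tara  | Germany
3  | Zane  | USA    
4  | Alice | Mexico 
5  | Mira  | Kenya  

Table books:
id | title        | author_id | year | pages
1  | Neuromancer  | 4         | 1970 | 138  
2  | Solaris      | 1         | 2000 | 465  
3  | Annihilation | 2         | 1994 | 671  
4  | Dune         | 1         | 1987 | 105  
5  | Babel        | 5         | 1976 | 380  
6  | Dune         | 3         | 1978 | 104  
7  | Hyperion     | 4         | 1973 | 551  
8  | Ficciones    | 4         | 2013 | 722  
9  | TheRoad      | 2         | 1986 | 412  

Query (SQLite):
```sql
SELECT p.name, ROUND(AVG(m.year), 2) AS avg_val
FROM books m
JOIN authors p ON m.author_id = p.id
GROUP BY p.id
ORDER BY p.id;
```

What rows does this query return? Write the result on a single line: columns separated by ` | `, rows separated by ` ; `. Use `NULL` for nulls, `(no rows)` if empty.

Join each books row to its authors via author_id.
Group joined rows by authors.id; compute ROUND(AVG(m.year), 2) per group.
  1: ids {2, 4} → ROUND(AVG(m.year), 2)=1993.5
  2: ids {3, 9} → ROUND(AVG(m.year), 2)=1990
  3: ids {6} → ROUND(AVG(m.year), 2)=1978
  4: ids {1, 7, 8} → ROUND(AVG(m.year), 2)=1985.33
  5: ids {5} → ROUND(AVG(m.year), 2)=1976

Zane | 1993.5 ; Tara | 1990 ; Zane | 1978 ; Alice | 1985.33 ; Mira | 1976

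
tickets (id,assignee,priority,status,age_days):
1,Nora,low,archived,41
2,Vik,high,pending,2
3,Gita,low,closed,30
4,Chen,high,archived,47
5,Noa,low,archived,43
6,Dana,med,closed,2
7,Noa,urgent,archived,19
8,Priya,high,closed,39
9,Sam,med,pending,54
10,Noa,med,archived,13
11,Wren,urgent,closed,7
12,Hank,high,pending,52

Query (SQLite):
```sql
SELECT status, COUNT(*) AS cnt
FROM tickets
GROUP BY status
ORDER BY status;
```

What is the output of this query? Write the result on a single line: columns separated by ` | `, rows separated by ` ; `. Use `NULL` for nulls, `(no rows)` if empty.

archived | 5 ; closed | 4 ; pending | 3

Partition tickets by status; compute COUNT(*) within each group.
  archived: ids {1, 4, 5, 7, 10} → COUNT(*)=5
  closed: ids {3, 6, 8, 11} → COUNT(*)=4
  pending: ids {2, 9, 12} → COUNT(*)=3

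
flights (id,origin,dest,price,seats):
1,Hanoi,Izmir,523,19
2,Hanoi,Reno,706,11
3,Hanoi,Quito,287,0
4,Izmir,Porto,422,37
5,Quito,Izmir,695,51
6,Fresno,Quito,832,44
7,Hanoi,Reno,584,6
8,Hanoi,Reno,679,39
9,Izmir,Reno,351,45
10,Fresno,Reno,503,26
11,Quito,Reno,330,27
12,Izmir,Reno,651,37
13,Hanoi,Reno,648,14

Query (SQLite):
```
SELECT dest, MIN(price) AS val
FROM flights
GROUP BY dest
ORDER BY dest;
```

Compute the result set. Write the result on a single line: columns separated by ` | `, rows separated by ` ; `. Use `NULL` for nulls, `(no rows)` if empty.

Izmir | 523 ; Porto | 422 ; Quito | 287 ; Reno | 330

Partition flights by dest; compute MIN(price) within each group.
  Izmir: ids {1, 5} → MIN(price)=523
  Porto: ids {4} → MIN(price)=422
  Quito: ids {3, 6} → MIN(price)=287
  Reno: ids {2, 7, 8, 9, 10, 11, 12, 13} → MIN(price)=330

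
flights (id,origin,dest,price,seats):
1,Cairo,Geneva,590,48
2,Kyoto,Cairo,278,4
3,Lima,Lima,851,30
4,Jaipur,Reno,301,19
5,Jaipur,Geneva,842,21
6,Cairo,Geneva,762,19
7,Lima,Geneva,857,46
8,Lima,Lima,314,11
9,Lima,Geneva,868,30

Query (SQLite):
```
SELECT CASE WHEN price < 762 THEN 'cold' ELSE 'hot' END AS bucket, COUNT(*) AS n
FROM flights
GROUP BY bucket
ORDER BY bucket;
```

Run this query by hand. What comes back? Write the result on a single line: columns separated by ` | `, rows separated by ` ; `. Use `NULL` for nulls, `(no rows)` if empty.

Bucket rows by price < 762 → 'cold' else 'hot'; count each bucket.

cold | 4 ; hot | 5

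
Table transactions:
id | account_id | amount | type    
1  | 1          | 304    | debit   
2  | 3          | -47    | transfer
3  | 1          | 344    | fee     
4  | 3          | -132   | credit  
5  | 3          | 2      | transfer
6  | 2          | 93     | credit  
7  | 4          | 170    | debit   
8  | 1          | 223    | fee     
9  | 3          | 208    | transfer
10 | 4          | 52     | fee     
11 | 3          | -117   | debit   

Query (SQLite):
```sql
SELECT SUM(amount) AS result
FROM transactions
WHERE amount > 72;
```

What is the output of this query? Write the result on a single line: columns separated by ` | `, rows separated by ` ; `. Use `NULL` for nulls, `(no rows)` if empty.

1342

Rows where amount > 72 → amount values: [304, 344, 93, 170, 223, 208].
SUM of non-NULL values = 1342.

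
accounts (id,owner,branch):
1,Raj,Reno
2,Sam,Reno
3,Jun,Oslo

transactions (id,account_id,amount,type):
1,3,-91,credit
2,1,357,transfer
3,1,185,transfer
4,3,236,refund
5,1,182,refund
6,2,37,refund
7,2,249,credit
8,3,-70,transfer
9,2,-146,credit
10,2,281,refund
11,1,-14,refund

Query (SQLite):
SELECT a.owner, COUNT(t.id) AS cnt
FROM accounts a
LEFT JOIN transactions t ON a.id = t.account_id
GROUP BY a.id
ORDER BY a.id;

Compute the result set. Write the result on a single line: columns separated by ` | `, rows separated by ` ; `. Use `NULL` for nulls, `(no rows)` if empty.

LEFT JOIN keeps every accounts row; unmatched ones get NULL for transactions columns.
Group by accounts.id and compute COUNT(t.id). COUNT(col) of an all-NULL group is 0.
  1: ids {2, 3, 5, 11} → COUNT(t.id)=4
  2: ids {6, 7, 9, 10} → COUNT(t.id)=4
  3: ids {1, 4, 8} → COUNT(t.id)=3

Raj | 4 ; Sam | 4 ; Jun | 3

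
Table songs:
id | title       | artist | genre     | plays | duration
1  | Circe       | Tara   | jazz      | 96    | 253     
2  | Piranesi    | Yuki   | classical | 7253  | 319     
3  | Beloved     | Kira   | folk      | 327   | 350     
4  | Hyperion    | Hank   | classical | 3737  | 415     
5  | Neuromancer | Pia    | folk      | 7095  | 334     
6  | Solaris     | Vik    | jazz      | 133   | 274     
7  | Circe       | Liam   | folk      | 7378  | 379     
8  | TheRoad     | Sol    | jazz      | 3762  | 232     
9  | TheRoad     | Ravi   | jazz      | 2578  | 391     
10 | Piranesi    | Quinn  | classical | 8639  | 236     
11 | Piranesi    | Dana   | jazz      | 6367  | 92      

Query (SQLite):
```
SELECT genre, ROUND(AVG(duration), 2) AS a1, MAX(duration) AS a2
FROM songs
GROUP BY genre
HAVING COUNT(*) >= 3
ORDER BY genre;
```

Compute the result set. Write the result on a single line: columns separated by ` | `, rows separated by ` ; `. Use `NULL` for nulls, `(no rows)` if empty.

classical | 323.33 | 415 ; folk | 354.33 | 379 ; jazz | 248.4 | 391

Group songs by genre.
Per group compute: ROUND(AVG(duration), 2), MAX(duration).
HAVING: drop groups with fewer than 3 rows.
  classical: ids {2, 4, 10} → ROUND(AVG(duration), 2)=323.33, MAX(duration)=415
  folk: ids {3, 5, 7} → ROUND(AVG(duration), 2)=354.33, MAX(duration)=379
  jazz: ids {1, 6, 8, 9, 11} → ROUND(AVG(duration), 2)=248.4, MAX(duration)=391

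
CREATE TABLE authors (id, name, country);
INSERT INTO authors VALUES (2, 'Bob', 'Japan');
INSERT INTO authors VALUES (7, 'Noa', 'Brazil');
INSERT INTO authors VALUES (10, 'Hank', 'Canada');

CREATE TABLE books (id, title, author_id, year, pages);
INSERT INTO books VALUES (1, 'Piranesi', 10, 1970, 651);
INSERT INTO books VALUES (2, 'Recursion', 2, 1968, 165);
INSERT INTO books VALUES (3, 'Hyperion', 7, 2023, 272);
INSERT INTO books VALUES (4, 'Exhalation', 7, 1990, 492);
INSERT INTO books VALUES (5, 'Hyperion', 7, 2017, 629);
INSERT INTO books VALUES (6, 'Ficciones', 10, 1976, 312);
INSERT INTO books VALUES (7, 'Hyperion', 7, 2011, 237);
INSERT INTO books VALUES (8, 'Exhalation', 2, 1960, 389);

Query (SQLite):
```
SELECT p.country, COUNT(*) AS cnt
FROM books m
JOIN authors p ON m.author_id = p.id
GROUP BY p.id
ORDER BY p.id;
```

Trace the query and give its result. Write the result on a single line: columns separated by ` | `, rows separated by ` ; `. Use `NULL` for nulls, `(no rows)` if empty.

Join each books row to its authors via author_id.
Group joined rows by authors.id; compute COUNT(*) per group.
  2: ids {2, 8} → COUNT(*)=2
  7: ids {3, 4, 5, 7} → COUNT(*)=4
  10: ids {1, 6} → COUNT(*)=2

Japan | 2 ; Brazil | 4 ; Canada | 2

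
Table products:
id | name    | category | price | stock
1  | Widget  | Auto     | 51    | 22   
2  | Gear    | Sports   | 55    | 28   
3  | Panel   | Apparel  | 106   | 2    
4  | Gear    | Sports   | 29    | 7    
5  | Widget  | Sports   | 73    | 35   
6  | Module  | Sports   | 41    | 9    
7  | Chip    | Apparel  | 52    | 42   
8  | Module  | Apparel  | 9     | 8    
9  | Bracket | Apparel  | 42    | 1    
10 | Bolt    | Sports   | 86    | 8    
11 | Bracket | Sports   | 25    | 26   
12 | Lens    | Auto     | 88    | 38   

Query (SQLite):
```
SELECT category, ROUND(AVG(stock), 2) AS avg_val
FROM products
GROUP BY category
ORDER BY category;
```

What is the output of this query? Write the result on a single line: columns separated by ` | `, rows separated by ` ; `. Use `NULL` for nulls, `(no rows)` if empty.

Apparel | 13.25 ; Auto | 30 ; Sports | 18.83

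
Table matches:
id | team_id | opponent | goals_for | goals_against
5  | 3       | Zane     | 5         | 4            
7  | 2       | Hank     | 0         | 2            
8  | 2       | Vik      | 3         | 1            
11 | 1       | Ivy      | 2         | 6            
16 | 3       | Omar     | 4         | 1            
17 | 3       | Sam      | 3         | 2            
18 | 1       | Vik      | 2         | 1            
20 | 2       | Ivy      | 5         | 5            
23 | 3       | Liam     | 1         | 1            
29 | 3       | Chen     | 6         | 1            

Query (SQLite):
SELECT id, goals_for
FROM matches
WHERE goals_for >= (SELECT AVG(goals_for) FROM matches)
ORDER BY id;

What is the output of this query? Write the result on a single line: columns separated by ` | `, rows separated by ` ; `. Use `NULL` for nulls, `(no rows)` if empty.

5 | 5 ; 16 | 4 ; 20 | 5 ; 29 | 6

Scalar subquery: AVG(goals_for) over all matches rows = 3.1.
Keep rows where goals_for >= that value.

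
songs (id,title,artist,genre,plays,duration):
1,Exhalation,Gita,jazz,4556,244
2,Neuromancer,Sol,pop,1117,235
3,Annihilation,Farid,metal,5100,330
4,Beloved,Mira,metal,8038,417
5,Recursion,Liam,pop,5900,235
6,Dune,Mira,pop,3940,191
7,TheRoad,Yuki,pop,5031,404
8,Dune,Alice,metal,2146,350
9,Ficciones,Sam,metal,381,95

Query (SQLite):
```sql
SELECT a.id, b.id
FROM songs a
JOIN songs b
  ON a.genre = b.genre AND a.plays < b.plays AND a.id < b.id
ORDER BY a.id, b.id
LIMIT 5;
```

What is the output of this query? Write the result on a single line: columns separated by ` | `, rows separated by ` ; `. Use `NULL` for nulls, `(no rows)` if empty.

Pairs (a,b) with same genre, a.plays < b.plays, a.id < b.id.
genre groups: jazz:{1} metal:{3,4,8,9} pop:{2,5,6,7}
Ordered by (a.id, b.id); first 5.

2 | 5 ; 2 | 6 ; 2 | 7 ; 3 | 4 ; 6 | 7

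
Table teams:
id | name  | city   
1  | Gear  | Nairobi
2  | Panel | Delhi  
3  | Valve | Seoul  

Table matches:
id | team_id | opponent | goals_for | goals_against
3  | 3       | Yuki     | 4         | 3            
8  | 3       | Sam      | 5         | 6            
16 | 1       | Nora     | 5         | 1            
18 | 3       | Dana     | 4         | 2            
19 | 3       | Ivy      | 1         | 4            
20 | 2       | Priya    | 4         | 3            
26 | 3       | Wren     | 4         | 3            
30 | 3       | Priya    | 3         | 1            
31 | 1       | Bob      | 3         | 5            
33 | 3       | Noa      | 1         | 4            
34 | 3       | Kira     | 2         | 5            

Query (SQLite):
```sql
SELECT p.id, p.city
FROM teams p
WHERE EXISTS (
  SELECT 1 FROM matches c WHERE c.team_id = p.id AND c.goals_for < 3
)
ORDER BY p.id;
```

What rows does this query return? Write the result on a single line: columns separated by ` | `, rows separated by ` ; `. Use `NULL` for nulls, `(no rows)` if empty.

For each teams row, check whether any matches with matching team_id has goals_for < 3.
Keep rows where that is true.

3 | Seoul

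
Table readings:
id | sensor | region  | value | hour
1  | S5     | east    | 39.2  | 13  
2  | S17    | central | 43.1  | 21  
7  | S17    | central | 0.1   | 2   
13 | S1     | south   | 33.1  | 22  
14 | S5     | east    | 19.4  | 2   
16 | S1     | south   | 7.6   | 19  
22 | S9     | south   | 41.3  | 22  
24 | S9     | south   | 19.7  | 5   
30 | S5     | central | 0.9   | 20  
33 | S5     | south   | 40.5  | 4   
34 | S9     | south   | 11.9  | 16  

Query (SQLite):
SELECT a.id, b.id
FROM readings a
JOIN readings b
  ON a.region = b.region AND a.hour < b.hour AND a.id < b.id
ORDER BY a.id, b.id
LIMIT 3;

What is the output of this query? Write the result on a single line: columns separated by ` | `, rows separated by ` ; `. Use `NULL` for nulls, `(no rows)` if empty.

7 | 30 ; 16 | 22 ; 24 | 34

Pairs (a,b) with same region, a.hour < b.hour, a.id < b.id.
region groups: central:{2,7,30} east:{1,14} south:{13,16,22,24,33,34}
Ordered by (a.id, b.id); first 3.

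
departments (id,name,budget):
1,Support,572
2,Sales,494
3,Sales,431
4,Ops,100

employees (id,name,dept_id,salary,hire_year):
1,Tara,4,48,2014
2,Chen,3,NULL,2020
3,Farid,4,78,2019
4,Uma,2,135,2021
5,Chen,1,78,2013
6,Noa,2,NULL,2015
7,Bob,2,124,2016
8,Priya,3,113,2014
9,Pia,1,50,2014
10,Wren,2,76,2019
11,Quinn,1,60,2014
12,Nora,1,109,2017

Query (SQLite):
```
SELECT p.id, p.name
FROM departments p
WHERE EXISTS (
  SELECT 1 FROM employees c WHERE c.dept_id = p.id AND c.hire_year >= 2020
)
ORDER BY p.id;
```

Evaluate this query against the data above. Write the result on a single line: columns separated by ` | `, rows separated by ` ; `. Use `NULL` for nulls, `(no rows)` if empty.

For each departments row, check whether any employees with matching dept_id has hire_year >= 2020.
Keep rows where that is true.

2 | Sales ; 3 | Sales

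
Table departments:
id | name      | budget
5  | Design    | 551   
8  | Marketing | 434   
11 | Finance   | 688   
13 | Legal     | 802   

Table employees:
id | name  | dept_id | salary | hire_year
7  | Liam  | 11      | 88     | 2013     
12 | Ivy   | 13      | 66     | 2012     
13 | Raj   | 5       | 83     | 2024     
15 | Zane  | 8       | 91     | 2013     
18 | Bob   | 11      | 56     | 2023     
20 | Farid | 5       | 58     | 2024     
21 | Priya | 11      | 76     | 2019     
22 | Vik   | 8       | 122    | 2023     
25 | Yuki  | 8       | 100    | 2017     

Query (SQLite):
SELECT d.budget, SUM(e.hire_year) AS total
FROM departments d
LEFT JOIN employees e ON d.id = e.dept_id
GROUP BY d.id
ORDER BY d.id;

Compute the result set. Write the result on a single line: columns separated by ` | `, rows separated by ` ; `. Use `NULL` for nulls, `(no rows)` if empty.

551 | 4048 ; 434 | 6053 ; 688 | 6055 ; 802 | 2012

LEFT JOIN keeps every departments row; unmatched ones get NULL for employees columns.
Group by departments.id and compute SUM(e.hire_year). SUM over an all-NULL group is NULL.
  5: ids {13, 20} → SUM(e.hire_year)=4048
  8: ids {15, 22, 25} → SUM(e.hire_year)=6053
  11: ids {7, 18, 21} → SUM(e.hire_year)=6055
  13: ids {12} → SUM(e.hire_year)=2012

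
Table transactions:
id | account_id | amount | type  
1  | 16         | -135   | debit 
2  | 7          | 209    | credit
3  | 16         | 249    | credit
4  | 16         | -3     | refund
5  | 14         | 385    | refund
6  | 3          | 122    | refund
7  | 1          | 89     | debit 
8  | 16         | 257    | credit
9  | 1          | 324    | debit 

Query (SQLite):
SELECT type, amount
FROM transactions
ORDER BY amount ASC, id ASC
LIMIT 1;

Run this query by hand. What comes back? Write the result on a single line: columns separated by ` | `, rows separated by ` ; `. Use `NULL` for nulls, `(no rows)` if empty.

debit | -135

Sort by amount asc, tiebreak id asc: (-135, id=1), (-3, id=4), (89, id=7), (122, id=6) …. Take first 1.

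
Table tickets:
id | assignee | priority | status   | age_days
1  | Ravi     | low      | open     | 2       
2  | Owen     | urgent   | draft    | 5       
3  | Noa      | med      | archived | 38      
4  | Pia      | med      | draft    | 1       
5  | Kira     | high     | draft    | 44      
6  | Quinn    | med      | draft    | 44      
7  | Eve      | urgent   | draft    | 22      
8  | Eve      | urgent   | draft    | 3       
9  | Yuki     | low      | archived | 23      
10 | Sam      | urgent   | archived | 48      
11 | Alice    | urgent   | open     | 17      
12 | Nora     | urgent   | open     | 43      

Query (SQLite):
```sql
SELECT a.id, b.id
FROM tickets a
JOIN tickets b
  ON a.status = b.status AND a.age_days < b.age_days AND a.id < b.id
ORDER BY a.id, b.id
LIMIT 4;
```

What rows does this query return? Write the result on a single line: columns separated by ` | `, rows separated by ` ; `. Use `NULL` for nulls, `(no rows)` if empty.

Pairs (a,b) with same status, a.age_days < b.age_days, a.id < b.id.
status groups: archived:{3,9,10} draft:{2,4,5,6,7,8} open:{1,11,12}
Ordered by (a.id, b.id); first 4.

1 | 11 ; 1 | 12 ; 2 | 5 ; 2 | 6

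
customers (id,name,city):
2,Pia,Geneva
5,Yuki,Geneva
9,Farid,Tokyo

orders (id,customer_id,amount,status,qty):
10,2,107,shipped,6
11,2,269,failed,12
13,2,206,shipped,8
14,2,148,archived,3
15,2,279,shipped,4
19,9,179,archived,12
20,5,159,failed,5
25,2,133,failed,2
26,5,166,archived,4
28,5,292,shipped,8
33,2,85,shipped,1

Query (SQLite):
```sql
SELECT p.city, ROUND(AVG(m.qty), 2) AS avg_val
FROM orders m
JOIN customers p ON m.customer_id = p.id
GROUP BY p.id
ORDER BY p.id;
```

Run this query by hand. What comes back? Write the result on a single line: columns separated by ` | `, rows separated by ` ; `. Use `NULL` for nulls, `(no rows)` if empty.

Geneva | 5.14 ; Geneva | 5.67 ; Tokyo | 12

Join each orders row to its customers via customer_id.
Group joined rows by customers.id; compute ROUND(AVG(m.qty), 2) per group.
  2: ids {10, 11, 13, 14, 15, 25, 33} → ROUND(AVG(m.qty), 2)=5.14
  5: ids {20, 26, 28} → ROUND(AVG(m.qty), 2)=5.67
  9: ids {19} → ROUND(AVG(m.qty), 2)=12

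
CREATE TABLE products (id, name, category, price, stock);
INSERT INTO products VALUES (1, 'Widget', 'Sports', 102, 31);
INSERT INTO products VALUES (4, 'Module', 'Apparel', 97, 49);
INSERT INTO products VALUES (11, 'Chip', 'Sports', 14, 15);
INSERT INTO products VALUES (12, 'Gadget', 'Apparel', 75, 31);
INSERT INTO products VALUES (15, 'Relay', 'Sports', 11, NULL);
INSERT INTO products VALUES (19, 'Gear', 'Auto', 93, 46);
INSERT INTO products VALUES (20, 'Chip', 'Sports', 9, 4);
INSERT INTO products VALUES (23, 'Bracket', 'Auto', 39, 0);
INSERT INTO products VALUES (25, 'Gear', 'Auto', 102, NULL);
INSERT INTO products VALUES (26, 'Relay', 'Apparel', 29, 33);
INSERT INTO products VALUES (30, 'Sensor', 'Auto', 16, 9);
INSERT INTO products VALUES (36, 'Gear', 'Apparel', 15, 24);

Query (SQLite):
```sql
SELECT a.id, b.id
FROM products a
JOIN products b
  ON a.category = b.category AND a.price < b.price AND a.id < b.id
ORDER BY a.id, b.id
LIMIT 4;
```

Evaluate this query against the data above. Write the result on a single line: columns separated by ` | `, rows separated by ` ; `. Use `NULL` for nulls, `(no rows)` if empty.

19 | 25 ; 23 | 25

Pairs (a,b) with same category, a.price < b.price, a.id < b.id.
category groups: Apparel:{4,12,26,36} Auto:{19,23,25,30} Sports:{1,11,15,20}
Ordered by (a.id, b.id); first 4.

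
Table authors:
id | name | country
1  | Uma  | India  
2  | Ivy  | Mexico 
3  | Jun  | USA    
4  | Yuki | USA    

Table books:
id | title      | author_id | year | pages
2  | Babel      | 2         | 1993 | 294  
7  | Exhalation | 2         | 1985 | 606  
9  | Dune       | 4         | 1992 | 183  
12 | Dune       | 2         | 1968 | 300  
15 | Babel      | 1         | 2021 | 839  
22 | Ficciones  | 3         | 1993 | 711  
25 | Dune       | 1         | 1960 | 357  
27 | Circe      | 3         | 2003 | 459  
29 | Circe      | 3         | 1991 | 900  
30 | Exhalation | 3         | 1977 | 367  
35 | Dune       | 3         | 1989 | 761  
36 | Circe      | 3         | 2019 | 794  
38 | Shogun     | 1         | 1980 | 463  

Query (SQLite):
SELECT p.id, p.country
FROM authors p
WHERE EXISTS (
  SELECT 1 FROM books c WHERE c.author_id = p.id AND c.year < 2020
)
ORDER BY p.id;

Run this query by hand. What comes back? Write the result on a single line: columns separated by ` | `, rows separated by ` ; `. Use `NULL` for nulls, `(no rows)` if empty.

For each authors row, check whether any books with matching author_id has year < 2020.
Keep rows where that is true.

1 | India ; 2 | Mexico ; 3 | USA ; 4 | USA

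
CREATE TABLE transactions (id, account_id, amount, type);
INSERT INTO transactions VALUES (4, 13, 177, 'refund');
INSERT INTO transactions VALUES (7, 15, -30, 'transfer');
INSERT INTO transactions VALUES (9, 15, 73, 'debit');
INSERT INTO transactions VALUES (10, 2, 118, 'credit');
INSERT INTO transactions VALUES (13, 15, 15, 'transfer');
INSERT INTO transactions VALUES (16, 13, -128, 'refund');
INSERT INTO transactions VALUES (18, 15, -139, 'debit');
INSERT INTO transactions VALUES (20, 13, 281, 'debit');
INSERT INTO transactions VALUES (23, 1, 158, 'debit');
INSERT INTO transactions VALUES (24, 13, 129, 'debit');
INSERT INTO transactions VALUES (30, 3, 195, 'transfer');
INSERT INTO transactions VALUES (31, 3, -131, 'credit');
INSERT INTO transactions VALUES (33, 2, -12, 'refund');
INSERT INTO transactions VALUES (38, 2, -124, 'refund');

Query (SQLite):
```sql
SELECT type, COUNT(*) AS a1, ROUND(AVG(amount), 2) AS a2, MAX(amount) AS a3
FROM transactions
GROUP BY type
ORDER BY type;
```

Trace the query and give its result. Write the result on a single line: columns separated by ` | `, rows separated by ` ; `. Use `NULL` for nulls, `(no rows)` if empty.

credit | 2 | -6.5 | 118 ; debit | 5 | 100.4 | 281 ; refund | 4 | -21.75 | 177 ; transfer | 3 | 60 | 195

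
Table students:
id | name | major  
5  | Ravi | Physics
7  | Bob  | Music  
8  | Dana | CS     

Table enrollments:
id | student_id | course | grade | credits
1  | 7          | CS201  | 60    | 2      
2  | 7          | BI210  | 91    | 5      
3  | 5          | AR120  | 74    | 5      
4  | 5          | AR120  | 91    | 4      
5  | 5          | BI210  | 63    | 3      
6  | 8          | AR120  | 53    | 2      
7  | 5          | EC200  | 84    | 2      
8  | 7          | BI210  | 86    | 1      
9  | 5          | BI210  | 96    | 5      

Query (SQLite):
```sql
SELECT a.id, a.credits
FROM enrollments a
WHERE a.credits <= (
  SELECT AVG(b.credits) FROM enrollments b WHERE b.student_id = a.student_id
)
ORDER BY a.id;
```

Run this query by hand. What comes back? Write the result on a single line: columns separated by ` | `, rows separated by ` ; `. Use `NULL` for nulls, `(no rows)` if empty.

For each enrollments row a, compute AVG(credits) over rows sharing a.student_id.
Keep row a if a.credits <= that per-group AVG.
  student_id=5: AVG(credits) = 3.8
  student_id=7: AVG(credits) = 2.666667
  student_id=8: AVG(credits) = 2.0

1 | 2 ; 5 | 3 ; 6 | 2 ; 7 | 2 ; 8 | 1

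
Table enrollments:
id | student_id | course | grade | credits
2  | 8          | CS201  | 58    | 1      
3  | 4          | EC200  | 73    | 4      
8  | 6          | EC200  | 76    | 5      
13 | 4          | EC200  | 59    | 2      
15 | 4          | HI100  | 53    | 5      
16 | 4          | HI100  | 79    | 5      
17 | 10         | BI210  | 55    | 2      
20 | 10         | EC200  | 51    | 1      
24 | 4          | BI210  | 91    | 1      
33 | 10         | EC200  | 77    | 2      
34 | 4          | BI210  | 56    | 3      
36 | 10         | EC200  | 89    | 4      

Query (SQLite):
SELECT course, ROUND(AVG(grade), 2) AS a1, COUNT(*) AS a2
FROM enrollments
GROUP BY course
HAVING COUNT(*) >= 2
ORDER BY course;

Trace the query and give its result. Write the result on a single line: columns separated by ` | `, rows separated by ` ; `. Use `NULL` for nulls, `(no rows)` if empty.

BI210 | 67.33 | 3 ; EC200 | 70.83 | 6 ; HI100 | 66 | 2

Group enrollments by course.
Per group compute: ROUND(AVG(grade), 2), COUNT(*).
HAVING: drop groups with fewer than 2 rows.
  BI210: ids {17, 24, 34} → ROUND(AVG(grade), 2)=67.33, COUNT(*)=3
  CS201: ids {2} → ROUND(AVG(grade), 2)=58, COUNT(*)=1
  EC200: ids {3, 8, 13, 20, 33, 36} → ROUND(AVG(grade), 2)=70.83, COUNT(*)=6
  HI100: ids {15, 16} → ROUND(AVG(grade), 2)=66, COUNT(*)=2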